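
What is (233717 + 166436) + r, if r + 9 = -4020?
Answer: 396124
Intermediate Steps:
r = -4029 (r = -9 - 4020 = -4029)
(233717 + 166436) + r = (233717 + 166436) - 4029 = 400153 - 4029 = 396124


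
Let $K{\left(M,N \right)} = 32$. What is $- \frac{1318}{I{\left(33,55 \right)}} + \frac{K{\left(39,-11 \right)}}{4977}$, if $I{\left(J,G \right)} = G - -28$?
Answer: $- \frac{6557030}{413091} \approx -15.873$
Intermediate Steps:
$I{\left(J,G \right)} = 28 + G$ ($I{\left(J,G \right)} = G + 28 = 28 + G$)
$- \frac{1318}{I{\left(33,55 \right)}} + \frac{K{\left(39,-11 \right)}}{4977} = - \frac{1318}{28 + 55} + \frac{32}{4977} = - \frac{1318}{83} + 32 \cdot \frac{1}{4977} = \left(-1318\right) \frac{1}{83} + \frac{32}{4977} = - \frac{1318}{83} + \frac{32}{4977} = - \frac{6557030}{413091}$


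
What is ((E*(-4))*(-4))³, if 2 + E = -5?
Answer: -1404928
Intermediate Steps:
E = -7 (E = -2 - 5 = -7)
((E*(-4))*(-4))³ = (-7*(-4)*(-4))³ = (28*(-4))³ = (-112)³ = -1404928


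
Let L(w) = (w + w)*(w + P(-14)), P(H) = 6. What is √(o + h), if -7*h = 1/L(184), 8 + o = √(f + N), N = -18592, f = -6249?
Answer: √(-119775787390 + 14971969600*I*√24841)/122360 ≈ 8.6549 + 9.1053*I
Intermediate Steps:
L(w) = 2*w*(6 + w) (L(w) = (w + w)*(w + 6) = (2*w)*(6 + w) = 2*w*(6 + w))
o = -8 + I*√24841 (o = -8 + √(-6249 - 18592) = -8 + √(-24841) = -8 + I*√24841 ≈ -8.0 + 157.61*I)
h = -1/489440 (h = -1/(368*(6 + 184))/7 = -1/(7*(2*184*190)) = -⅐/69920 = -⅐*1/69920 = -1/489440 ≈ -2.0432e-6)
√(o + h) = √((-8 + I*√24841) - 1/489440) = √(-3915521/489440 + I*√24841)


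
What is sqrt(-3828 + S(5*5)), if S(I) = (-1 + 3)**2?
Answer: 4*I*sqrt(239) ≈ 61.839*I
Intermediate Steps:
S(I) = 4 (S(I) = 2**2 = 4)
sqrt(-3828 + S(5*5)) = sqrt(-3828 + 4) = sqrt(-3824) = 4*I*sqrt(239)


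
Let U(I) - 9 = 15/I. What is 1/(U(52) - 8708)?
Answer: -52/452333 ≈ -0.00011496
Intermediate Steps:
U(I) = 9 + 15/I
1/(U(52) - 8708) = 1/((9 + 15/52) - 8708) = 1/(483/52 - 8708) = 1/(-452333/52) = -52/452333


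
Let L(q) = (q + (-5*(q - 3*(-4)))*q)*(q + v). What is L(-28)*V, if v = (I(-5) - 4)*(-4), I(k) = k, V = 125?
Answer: -2268000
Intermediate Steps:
v = 36 (v = (-5 - 4)*(-4) = -9*(-4) = 36)
L(q) = (36 + q)*(q + q*(-60 - 5*q)) (L(q) = (q + (-5*(q - 3*(-4)))*q)*(q + 36) = (q + (-5*(q + 12))*q)*(36 + q) = (q + (-5*(12 + q))*q)*(36 + q) = (q + (-60 - 5*q)*q)*(36 + q) = (q + q*(-60 - 5*q))*(36 + q) = (36 + q)*(q + q*(-60 - 5*q)))
L(-28)*V = -1*(-28)*(2124 + 5*(-28)² + 239*(-28))*125 = -1*(-28)*(2124 + 5*784 - 6692)*125 = -1*(-28)*(2124 + 3920 - 6692)*125 = -1*(-28)*(-648)*125 = -18144*125 = -2268000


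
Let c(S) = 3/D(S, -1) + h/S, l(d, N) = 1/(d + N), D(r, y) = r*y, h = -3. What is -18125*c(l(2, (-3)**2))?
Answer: 1196250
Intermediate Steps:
l(d, N) = 1/(N + d)
c(S) = -6/S (c(S) = 3/((S*(-1))) - 3/S = 3/((-S)) - 3/S = 3*(-1/S) - 3/S = -3/S - 3/S = -6/S)
-18125*c(l(2, (-3)**2)) = -(-108750)/(1/((-3)**2 + 2)) = -(-108750)/(1/(9 + 2)) = -(-108750)/(1/11) = -(-108750)/1/11 = -(-108750)*11 = -18125*(-66) = 1196250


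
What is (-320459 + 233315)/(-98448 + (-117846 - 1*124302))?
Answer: 7262/28383 ≈ 0.25586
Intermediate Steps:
(-320459 + 233315)/(-98448 + (-117846 - 1*124302)) = -87144/(-98448 + (-117846 - 124302)) = -87144/(-98448 - 242148) = -87144/(-340596) = -87144*(-1/340596) = 7262/28383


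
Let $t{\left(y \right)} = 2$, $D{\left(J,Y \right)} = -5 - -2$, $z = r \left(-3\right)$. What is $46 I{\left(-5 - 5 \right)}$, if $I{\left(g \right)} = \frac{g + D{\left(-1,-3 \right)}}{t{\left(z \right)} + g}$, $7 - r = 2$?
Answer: $\frac{299}{4} \approx 74.75$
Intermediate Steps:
$r = 5$ ($r = 7 - 2 = 5$)
$z = -15$ ($z = 5 \left(-3\right) = -15$)
$D{\left(J,Y \right)} = -3$ ($D{\left(J,Y \right)} = -5 + 2 = -3$)
$I{\left(g \right)} = \frac{-3 + g}{2 + g}$ ($I{\left(g \right)} = \frac{g - 3}{2 + g} = \frac{-3 + g}{2 + g}$)
$46 I{\left(-5 - 5 \right)} = 46 \frac{-3 - 10}{2 - 10} = 46 \frac{1}{-8} \left(-13\right) = 46 \left(\left(- \frac{1}{8}\right) \left(-13\right)\right) = 46 \cdot \frac{13}{8} = \frac{299}{4}$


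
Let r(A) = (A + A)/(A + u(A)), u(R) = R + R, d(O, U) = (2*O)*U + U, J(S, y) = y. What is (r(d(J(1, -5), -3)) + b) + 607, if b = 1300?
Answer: 5723/3 ≈ 1907.7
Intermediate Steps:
d(O, U) = U + 2*O*U (d(O, U) = 2*O*U + U = U + 2*O*U)
u(R) = 2*R
r(A) = ⅔ (r(A) = (A + A)/(A + 2*A) = (2*A)/((3*A)) = (2*A)*(1/(3*A)) = ⅔)
(r(d(J(1, -5), -3)) + b) + 607 = (⅔ + 1300) + 607 = 3902/3 + 607 = 5723/3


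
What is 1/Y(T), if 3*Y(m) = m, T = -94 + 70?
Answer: -1/8 ≈ -0.12500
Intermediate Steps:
T = -24
Y(m) = m/3
1/Y(T) = 1/((1/3)*(-24)) = 1/(-8) = -1/8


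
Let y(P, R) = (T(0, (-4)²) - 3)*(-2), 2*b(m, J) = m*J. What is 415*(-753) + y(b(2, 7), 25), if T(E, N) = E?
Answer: -312489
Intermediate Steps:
b(m, J) = J*m/2 (b(m, J) = (m*J)/2 = (J*m)/2 = J*m/2)
y(P, R) = 6 (y(P, R) = (0 - 3)*(-2) = -3*(-2) = 6)
415*(-753) + y(b(2, 7), 25) = 415*(-753) + 6 = -312495 + 6 = -312489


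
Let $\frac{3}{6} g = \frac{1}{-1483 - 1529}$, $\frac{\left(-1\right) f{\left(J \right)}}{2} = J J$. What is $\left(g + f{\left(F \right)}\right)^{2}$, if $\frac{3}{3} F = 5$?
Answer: $\frac{5670240601}{2268036} \approx 2500.1$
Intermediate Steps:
$F = 5$
$f{\left(J \right)} = - 2 J^{2}$ ($f{\left(J \right)} = - 2 J J = - 2 J^{2}$)
$g = - \frac{1}{1506}$ ($g = \frac{2}{-1483 - 1529} = \frac{2}{-3012} = 2 \left(- \frac{1}{3012}\right) = - \frac{1}{1506} \approx -0.00066401$)
$\left(g + f{\left(F \right)}\right)^{2} = \left(- \frac{1}{1506} - 2 \cdot 5^{2}\right)^{2} = \left(- \frac{1}{1506} - 50\right)^{2} = \left(- \frac{75301}{1506}\right)^{2} = \frac{5670240601}{2268036}$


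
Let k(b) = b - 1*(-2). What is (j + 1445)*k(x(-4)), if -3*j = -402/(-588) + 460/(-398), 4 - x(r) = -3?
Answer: 253651131/19502 ≈ 13006.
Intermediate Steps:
x(r) = 7 (x(r) = 4 - 1*(-3) = 4 + 3 = 7)
j = 3069/19502 (j = -(-402/(-588) + 460/(-398))/3 = -(-402*(-1/588) + 460*(-1/398))/3 = -(67/98 - 230/199)/3 = -⅓*(-9207/19502) = 3069/19502 ≈ 0.15737)
k(b) = 2 + b (k(b) = b + 2 = 2 + b)
(j + 1445)*k(x(-4)) = (3069/19502 + 1445)*(2 + 7) = (28183459/19502)*9 = 253651131/19502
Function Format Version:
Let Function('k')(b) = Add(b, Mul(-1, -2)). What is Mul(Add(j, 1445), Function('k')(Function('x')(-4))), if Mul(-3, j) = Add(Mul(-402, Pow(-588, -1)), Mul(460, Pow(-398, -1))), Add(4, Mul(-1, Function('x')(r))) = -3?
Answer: Rational(253651131, 19502) ≈ 13006.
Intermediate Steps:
Function('x')(r) = 7 (Function('x')(r) = Add(4, Mul(-1, -3)) = Add(4, 3) = 7)
j = Rational(3069, 19502) (j = Mul(Rational(-1, 3), Add(Mul(-402, Pow(-588, -1)), Mul(460, Pow(-398, -1)))) = Mul(Rational(-1, 3), Add(Mul(-402, Rational(-1, 588)), Mul(460, Rational(-1, 398)))) = Mul(Rational(-1, 3), Add(Rational(67, 98), Rational(-230, 199))) = Mul(Rational(-1, 3), Rational(-9207, 19502)) = Rational(3069, 19502) ≈ 0.15737)
Function('k')(b) = Add(2, b) (Function('k')(b) = Add(b, 2) = Add(2, b))
Mul(Add(j, 1445), Function('k')(Function('x')(-4))) = Mul(Add(Rational(3069, 19502), 1445), Add(2, 7)) = Mul(Rational(28183459, 19502), 9) = Rational(253651131, 19502)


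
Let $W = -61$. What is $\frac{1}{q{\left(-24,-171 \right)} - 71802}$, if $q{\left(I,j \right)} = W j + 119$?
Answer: $- \frac{1}{61252} \approx -1.6326 \cdot 10^{-5}$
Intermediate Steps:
$q{\left(I,j \right)} = 119 - 61 j$ ($q{\left(I,j \right)} = - 61 j + 119 = 119 - 61 j$)
$\frac{1}{q{\left(-24,-171 \right)} - 71802} = \frac{1}{\left(119 - -10431\right) - 71802} = \frac{1}{\left(119 + 10431\right) - 71802} = \frac{1}{10550 - 71802} = \frac{1}{-61252} = - \frac{1}{61252}$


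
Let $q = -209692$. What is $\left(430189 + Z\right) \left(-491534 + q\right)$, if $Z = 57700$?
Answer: $-342120451914$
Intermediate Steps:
$\left(430189 + Z\right) \left(-491534 + q\right) = \left(430189 + 57700\right) \left(-491534 - 209692\right) = 487889 \left(-701226\right) = -342120451914$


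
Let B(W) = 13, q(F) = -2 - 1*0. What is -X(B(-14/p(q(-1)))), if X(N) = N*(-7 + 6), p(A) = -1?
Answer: 13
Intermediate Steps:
q(F) = -2 (q(F) = -2 + 0 = -2)
X(N) = -N (X(N) = N*(-1) = -N)
-X(B(-14/p(q(-1)))) = -(-1)*13 = -1*(-13) = 13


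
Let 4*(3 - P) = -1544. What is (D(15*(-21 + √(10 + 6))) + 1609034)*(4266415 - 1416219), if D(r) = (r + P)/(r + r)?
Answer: 1169445688056188/255 ≈ 4.5861e+12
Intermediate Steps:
P = 389 (P = 3 - ¼*(-1544) = 3 + 386 = 389)
D(r) = (389 + r)/(2*r) (D(r) = (r + 389)/(r + r) = (389 + r)/((2*r)) = (389 + r)*(1/(2*r)) = (389 + r)/(2*r))
(D(15*(-21 + √(10 + 6))) + 1609034)*(4266415 - 1416219) = ((389 + 15*(-21 + √(10 + 6)))/(2*((15*(-21 + √(10 + 6))))) + 1609034)*(4266415 - 1416219) = ((389 + 15*(-21 + √16))/(2*((15*(-21 + √16)))) + 1609034)*2850196 = ((389 + 15*(-21 + 4))/(2*((15*(-21 + 4)))) + 1609034)*2850196 = ((389 + 15*(-17))/(2*((15*(-17)))) + 1609034)*2850196 = ((½)*(389 - 255)/(-255) + 1609034)*2850196 = ((½)*(-1/255)*134 + 1609034)*2850196 = (-67/255 + 1609034)*2850196 = (410303603/255)*2850196 = 1169445688056188/255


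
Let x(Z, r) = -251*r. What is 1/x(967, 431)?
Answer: -1/108181 ≈ -9.2438e-6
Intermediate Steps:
1/x(967, 431) = 1/(-251*431) = 1/(-108181) = -1/108181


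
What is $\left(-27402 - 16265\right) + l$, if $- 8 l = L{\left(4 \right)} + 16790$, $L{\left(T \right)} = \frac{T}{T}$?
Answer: $- \frac{366127}{8} \approx -45766.0$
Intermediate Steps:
$L{\left(T \right)} = 1$
$l = - \frac{16791}{8}$ ($l = - \frac{1 + 16790}{8} = \left(- \frac{1}{8}\right) 16791 = - \frac{16791}{8} \approx -2098.9$)
$\left(-27402 - 16265\right) + l = \left(-27402 - 16265\right) - \frac{16791}{8} = -43667 - \frac{16791}{8} = - \frac{366127}{8}$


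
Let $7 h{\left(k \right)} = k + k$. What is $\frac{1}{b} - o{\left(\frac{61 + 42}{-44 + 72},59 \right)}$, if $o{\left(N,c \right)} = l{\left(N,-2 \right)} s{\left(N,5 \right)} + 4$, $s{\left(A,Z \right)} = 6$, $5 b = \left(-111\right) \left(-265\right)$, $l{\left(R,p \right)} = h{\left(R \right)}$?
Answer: $- \frac{2970866}{288267} \approx -10.306$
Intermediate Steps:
$h{\left(k \right)} = \frac{2 k}{7}$ ($h{\left(k \right)} = \frac{k + k}{7} = \frac{2 k}{7}$)
$l{\left(R,p \right)} = \frac{2 R}{7}$
$b = 5883$ ($b = \frac{\left(-111\right) \left(-265\right)}{5} = \frac{1}{5} \cdot 29415 = 5883$)
$o{\left(N,c \right)} = 4 + \frac{12 N}{7}$ ($o{\left(N,c \right)} = \frac{2 N}{7} \cdot 6 + 4 = \frac{12 N}{7} + 4 = 4 + \frac{12 N}{7}$)
$\frac{1}{b} - o{\left(\frac{61 + 42}{-44 + 72},59 \right)} = \frac{1}{5883} - \left(4 + \frac{12 \frac{61 + 42}{-44 + 72}}{7}\right) = \frac{1}{5883} - \left(4 + \frac{12 \cdot \frac{103}{28}}{7}\right) = \frac{1}{5883} - \left(4 + \frac{12 \cdot 103 \cdot \frac{1}{28}}{7}\right) = \frac{1}{5883} - \left(4 + \frac{12}{7} \cdot \frac{103}{28}\right) = \frac{1}{5883} - \left(4 + \frac{309}{49}\right) = \frac{1}{5883} - \frac{505}{49} = - \frac{2970866}{288267}$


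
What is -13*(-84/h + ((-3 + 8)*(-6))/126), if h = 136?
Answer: 7943/714 ≈ 11.125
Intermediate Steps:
-13*(-84/h + ((-3 + 8)*(-6))/126) = -13*(-84/136 + ((-3 + 8)*(-6))/126) = -13*(-84*1/136 + (5*(-6))*(1/126)) = -13*(-21/34 - 30*1/126) = -13*(-21/34 - 5/21) = -13*(-611/714) = 7943/714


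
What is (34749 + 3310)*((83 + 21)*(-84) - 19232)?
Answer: -1064434112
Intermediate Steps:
(34749 + 3310)*((83 + 21)*(-84) - 19232) = 38059*(104*(-84) - 19232) = 38059*(-8736 - 19232) = 38059*(-27968) = -1064434112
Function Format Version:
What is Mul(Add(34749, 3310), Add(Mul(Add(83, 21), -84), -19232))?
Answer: -1064434112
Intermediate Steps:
Mul(Add(34749, 3310), Add(Mul(Add(83, 21), -84), -19232)) = Mul(38059, Add(Mul(104, -84), -19232)) = Mul(38059, Add(-8736, -19232)) = Mul(38059, -27968) = -1064434112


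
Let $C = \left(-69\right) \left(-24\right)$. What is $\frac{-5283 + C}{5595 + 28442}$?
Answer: $- \frac{3627}{34037} \approx -0.10656$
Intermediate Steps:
$C = 1656$
$\frac{-5283 + C}{5595 + 28442} = \frac{-5283 + 1656}{5595 + 28442} = - \frac{3627}{34037}$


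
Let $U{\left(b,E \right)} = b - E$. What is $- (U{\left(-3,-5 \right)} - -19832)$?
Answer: $-19834$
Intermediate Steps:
$- (U{\left(-3,-5 \right)} - -19832) = - (\left(-3 - -5\right) - -19832) = - (\left(-3 + 5\right) + 19832) = - (2 + 19832) = \left(-1\right) 19834 = -19834$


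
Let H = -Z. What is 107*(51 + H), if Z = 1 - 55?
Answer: 11235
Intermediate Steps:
Z = -54
H = 54 (H = -1*(-54) = 54)
107*(51 + H) = 107*(51 + 54) = 107*105 = 11235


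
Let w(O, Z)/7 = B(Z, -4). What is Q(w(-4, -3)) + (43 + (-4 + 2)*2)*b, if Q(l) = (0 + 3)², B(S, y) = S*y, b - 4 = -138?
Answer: -5217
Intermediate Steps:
b = -134 (b = 4 - 138 = -134)
w(O, Z) = -28*Z (w(O, Z) = 7*(Z*(-4)) = 7*(-4*Z) = -28*Z)
Q(l) = 9 (Q(l) = 3² = 9)
Q(w(-4, -3)) + (43 + (-4 + 2)*2)*b = 9 + (43 + (-4 + 2)*2)*(-134) = 9 + (43 - 2*2)*(-134) = 9 + (43 - 4)*(-134) = 9 + 39*(-134) = 9 - 5226 = -5217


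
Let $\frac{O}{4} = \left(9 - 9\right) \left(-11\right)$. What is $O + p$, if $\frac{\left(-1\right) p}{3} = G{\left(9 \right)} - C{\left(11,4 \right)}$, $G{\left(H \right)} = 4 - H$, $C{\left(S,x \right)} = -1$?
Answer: $12$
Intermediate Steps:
$O = 0$ ($O = 4 \left(9 - 9\right) \left(-11\right) = 4 \cdot 0 \left(-11\right) = 4 \cdot 0 = 0$)
$p = 12$ ($p = - 3 \left(\left(4 - 9\right) - -1\right) = - 3 \left(\left(4 - 9\right) + 1\right) = - 3 \left(-5 + 1\right) = \left(-3\right) \left(-4\right) = 12$)
$O + p = 0 + 12 = 12$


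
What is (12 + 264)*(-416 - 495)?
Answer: -251436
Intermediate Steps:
(12 + 264)*(-416 - 495) = 276*(-911) = -251436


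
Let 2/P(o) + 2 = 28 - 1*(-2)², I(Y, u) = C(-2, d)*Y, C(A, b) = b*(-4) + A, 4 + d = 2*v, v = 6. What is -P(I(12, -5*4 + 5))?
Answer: -1/11 ≈ -0.090909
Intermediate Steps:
d = 8 (d = -4 + 2*6 = -4 + 12 = 8)
C(A, b) = A - 4*b (C(A, b) = -4*b + A = A - 4*b)
I(Y, u) = -34*Y (I(Y, u) = (-2 - 4*8)*Y = (-2 - 32)*Y = -34*Y)
P(o) = 1/11 (P(o) = 2/(-2 + (28 - 1*(-2)²)) = 2/(-2 + (28 - 1*4)) = 2/(-2 + (28 - 4)) = 2/(-2 + 24) = 2/22 = 2*(1/22) = 1/11)
-P(I(12, -5*4 + 5)) = -1*1/11 = -1/11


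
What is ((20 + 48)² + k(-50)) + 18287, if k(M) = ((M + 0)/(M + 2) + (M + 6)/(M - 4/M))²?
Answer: 3872584/169 ≈ 22915.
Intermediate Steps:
k(M) = (M/(2 + M) + (6 + M)/(M - 4/M))²
((20 + 48)² + k(-50)) + 18287 = ((20 + 48)² + 4*(-50)²/(4 + (-50)² - 4*(-50))) + 18287 = (68² + 4*2500/(4 + 2500 + 200)) + 18287 = (4624 + 4*2500/2704) + 18287 = (4624 + 4*2500*(1/2704)) + 18287 = (4624 + 625/169) + 18287 = 782081/169 + 18287 = 3872584/169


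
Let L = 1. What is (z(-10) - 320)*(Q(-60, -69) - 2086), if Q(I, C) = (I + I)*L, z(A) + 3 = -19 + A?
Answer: 776512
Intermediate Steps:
z(A) = -22 + A (z(A) = -3 + (-19 + A) = -22 + A)
Q(I, C) = 2*I (Q(I, C) = (I + I)*1 = (2*I)*1 = 2*I)
(z(-10) - 320)*(Q(-60, -69) - 2086) = ((-22 - 10) - 320)*(2*(-60) - 2086) = (-32 - 320)*(-120 - 2086) = -352*(-2206) = 776512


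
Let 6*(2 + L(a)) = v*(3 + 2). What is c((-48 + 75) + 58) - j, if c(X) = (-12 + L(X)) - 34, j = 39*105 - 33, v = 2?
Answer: -12325/3 ≈ -4108.3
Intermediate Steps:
L(a) = -⅓ (L(a) = -2 + (2*(3 + 2))/6 = -2 + (2*5)/6 = -2 + (⅙)*10 = -2 + 5/3 = -⅓)
j = 4062 (j = 4095 - 33 = 4062)
c(X) = -139/3 (c(X) = (-12 - ⅓) - 34 = -37/3 - 34 = -139/3)
c((-48 + 75) + 58) - j = -139/3 - 1*4062 = -139/3 - 4062 = -12325/3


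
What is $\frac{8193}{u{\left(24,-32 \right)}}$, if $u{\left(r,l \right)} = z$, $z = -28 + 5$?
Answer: $- \frac{8193}{23} \approx -356.22$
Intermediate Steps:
$z = -23$
$u{\left(r,l \right)} = -23$
$\frac{8193}{u{\left(24,-32 \right)}} = \frac{8193}{-23} = 8193 \left(- \frac{1}{23}\right) = - \frac{8193}{23}$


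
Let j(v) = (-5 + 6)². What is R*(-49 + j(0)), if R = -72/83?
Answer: 3456/83 ≈ 41.639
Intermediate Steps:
j(v) = 1 (j(v) = 1² = 1)
R = -72/83 (R = -72*1/83 = -72/83 ≈ -0.86747)
R*(-49 + j(0)) = -72*(-49 + 1)/83 = -72/83*(-48) = 3456/83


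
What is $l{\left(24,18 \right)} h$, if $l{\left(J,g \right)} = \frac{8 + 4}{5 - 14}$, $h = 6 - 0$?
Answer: $-8$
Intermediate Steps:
$h = 6$ ($h = 6 + 0 = 6$)
$l{\left(J,g \right)} = - \frac{4}{3}$ ($l{\left(J,g \right)} = \frac{12}{-9} = 12 \left(- \frac{1}{9}\right) = - \frac{4}{3}$)
$l{\left(24,18 \right)} h = \left(- \frac{4}{3}\right) 6 = -8$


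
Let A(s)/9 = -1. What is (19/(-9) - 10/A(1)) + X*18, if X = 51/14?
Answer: 452/7 ≈ 64.571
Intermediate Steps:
A(s) = -9 (A(s) = 9*(-1) = -9)
X = 51/14 (X = 51*(1/14) = 51/14 ≈ 3.6429)
(19/(-9) - 10/A(1)) + X*18 = (19/(-9) - 10/(-9)) + (51/14)*18 = (19*(-1/9) - 10*(-1/9)) + 459/7 = (-19/9 + 10/9) + 459/7 = -1 + 459/7 = 452/7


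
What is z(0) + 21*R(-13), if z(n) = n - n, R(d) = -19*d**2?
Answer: -67431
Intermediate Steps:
z(n) = 0
z(0) + 21*R(-13) = 0 + 21*(-19*(-13)**2) = 0 + 21*(-19*169) = 0 + 21*(-3211) = 0 - 67431 = -67431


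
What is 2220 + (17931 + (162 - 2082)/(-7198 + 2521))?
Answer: 31416049/1559 ≈ 20151.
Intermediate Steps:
2220 + (17931 + (162 - 2082)/(-7198 + 2521)) = 2220 + (17931 - 1920/(-4677)) = 2220 + (17931 - 1920*(-1/4677)) = 2220 + (17931 + 640/1559) = 2220 + 27955069/1559 = 31416049/1559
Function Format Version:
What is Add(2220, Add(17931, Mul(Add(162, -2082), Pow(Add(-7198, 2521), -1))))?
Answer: Rational(31416049, 1559) ≈ 20151.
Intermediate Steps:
Add(2220, Add(17931, Mul(Add(162, -2082), Pow(Add(-7198, 2521), -1)))) = Add(2220, Add(17931, Mul(-1920, Pow(-4677, -1)))) = Add(2220, Add(17931, Mul(-1920, Rational(-1, 4677)))) = Add(2220, Add(17931, Rational(640, 1559))) = Add(2220, Rational(27955069, 1559)) = Rational(31416049, 1559)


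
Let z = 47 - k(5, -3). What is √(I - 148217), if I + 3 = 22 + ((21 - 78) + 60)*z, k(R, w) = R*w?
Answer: 2*I*√37003 ≈ 384.72*I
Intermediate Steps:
z = 62 (z = 47 - 5*(-3) = 47 - 1*(-15) = 47 + 15 = 62)
I = 205 (I = -3 + (22 + ((21 - 78) + 60)*62) = -3 + (22 + (-57 + 60)*62) = -3 + (22 + 3*62) = -3 + (22 + 186) = -3 + 208 = 205)
√(I - 148217) = √(205 - 148217) = √(-148012) = 2*I*√37003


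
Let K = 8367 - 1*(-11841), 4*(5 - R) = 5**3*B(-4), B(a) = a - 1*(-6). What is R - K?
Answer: -40531/2 ≈ -20266.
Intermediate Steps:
B(a) = 6 + a (B(a) = a + 6 = 6 + a)
R = -115/2 (R = 5 - 5**3*(6 - 4)/4 = 5 - 125*2/4 = 5 - 1/4*250 = 5 - 125/2 = -115/2 ≈ -57.500)
K = 20208 (K = 8367 + 11841 = 20208)
R - K = -115/2 - 1*20208 = -115/2 - 20208 = -40531/2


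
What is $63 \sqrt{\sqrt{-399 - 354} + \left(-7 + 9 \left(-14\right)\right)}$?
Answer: $63 \sqrt{-133 + i \sqrt{753}} \approx 74.56 + 730.37 i$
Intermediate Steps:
$63 \sqrt{\sqrt{-399 - 354} + \left(-7 + 9 \left(-14\right)\right)} = 63 \sqrt{\sqrt{-753} - 133} = 63 \sqrt{i \sqrt{753} - 133} = 63 \sqrt{-133 + i \sqrt{753}}$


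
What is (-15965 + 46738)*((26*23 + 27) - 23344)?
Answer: -699131787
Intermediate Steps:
(-15965 + 46738)*((26*23 + 27) - 23344) = 30773*((598 + 27) - 23344) = 30773*(625 - 23344) = 30773*(-22719) = -699131787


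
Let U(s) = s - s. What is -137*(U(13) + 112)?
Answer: -15344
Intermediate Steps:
U(s) = 0
-137*(U(13) + 112) = -137*(0 + 112) = -137*112 = -15344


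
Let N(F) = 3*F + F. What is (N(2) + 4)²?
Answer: 144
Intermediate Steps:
N(F) = 4*F
(N(2) + 4)² = (4*2 + 4)² = (8 + 4)² = 12² = 144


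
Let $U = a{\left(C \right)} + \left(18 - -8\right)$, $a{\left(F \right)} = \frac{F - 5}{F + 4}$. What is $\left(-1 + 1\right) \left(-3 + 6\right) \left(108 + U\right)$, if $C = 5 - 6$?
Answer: $0$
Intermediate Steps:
$C = -1$ ($C = 5 - 6 = -1$)
$a{\left(F \right)} = \frac{-5 + F}{4 + F}$
$U = 24$ ($U = \frac{-5 - 1}{4 - 1} + \left(18 - -8\right) = \frac{1}{3} \left(-6\right) + \left(18 + 8\right) = \frac{1}{3} \left(-6\right) + 26 = -2 + 26 = 24$)
$\left(-1 + 1\right) \left(-3 + 6\right) \left(108 + U\right) = \left(-1 + 1\right) \left(-3 + 6\right) \left(108 + 24\right) = 0 \cdot 3 \cdot 132 = 0 \cdot 132 = 0$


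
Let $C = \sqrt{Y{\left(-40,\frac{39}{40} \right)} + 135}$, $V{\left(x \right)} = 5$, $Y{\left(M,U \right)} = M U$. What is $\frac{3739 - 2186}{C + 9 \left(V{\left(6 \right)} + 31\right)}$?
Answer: $\frac{41931}{8740} - \frac{1553 \sqrt{6}}{26220} \approx 4.6525$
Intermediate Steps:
$C = 4 \sqrt{6}$ ($C = \sqrt{- 40 \cdot \frac{39}{40} + 135} = \sqrt{- 40 \cdot 39 \cdot \frac{1}{40} + 135} = \sqrt{\left(-40\right) \frac{39}{40} + 135} = \sqrt{-39 + 135} = \sqrt{96} = 4 \sqrt{6} \approx 9.798$)
$\frac{3739 - 2186}{C + 9 \left(V{\left(6 \right)} + 31\right)} = \frac{3739 - 2186}{4 \sqrt{6} + 9 \left(5 + 31\right)} = \frac{1553}{4 \sqrt{6} + 9 \cdot 36} = \frac{1553}{4 \sqrt{6} + 324} = \frac{1553}{324 + 4 \sqrt{6}}$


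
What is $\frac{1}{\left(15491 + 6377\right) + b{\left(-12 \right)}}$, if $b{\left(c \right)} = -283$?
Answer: $\frac{1}{21585} \approx 4.6328 \cdot 10^{-5}$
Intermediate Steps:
$\frac{1}{\left(15491 + 6377\right) + b{\left(-12 \right)}} = \frac{1}{\left(15491 + 6377\right) - 283} = \frac{1}{21868 - 283} = \frac{1}{21585}$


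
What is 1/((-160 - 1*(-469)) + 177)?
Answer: 1/486 ≈ 0.0020576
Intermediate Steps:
1/((-160 - 1*(-469)) + 177) = 1/((-160 + 469) + 177) = 1/(309 + 177) = 1/486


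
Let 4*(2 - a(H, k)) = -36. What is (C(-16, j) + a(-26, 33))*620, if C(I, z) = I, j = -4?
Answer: -3100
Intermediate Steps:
a(H, k) = 11 (a(H, k) = 2 - ¼*(-36) = 2 + 9 = 11)
(C(-16, j) + a(-26, 33))*620 = (-16 + 11)*620 = -5*620 = -3100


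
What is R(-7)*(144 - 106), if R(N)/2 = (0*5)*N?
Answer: 0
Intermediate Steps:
R(N) = 0 (R(N) = 2*((0*5)*N) = 2*(0*N) = 2*0 = 0)
R(-7)*(144 - 106) = 0*(144 - 106) = 0*38 = 0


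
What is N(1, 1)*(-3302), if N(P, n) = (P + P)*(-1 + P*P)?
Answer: 0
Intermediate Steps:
N(P, n) = 2*P*(-1 + P**2) (N(P, n) = (2*P)*(-1 + P**2) = 2*P*(-1 + P**2))
N(1, 1)*(-3302) = (2*1*(-1 + 1**2))*(-3302) = (2*1*(-1 + 1))*(-3302) = (2*1*0)*(-3302) = 0*(-3302) = 0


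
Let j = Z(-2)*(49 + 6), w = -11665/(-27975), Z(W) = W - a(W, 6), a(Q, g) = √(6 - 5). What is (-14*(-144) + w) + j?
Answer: 10358678/5595 ≈ 1851.4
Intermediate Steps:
a(Q, g) = 1 (a(Q, g) = √1 = 1)
Z(W) = -1 + W (Z(W) = W - 1*1 = W - 1 = -1 + W)
w = 2333/5595 (w = -11665*(-1/27975) = 2333/5595 ≈ 0.41698)
j = -165 (j = (-1 - 2)*(49 + 6) = -3*55 = -165)
(-14*(-144) + w) + j = (-14*(-144) + 2333/5595) - 165 = (2016 + 2333/5595) - 165 = 11281853/5595 - 165 = 10358678/5595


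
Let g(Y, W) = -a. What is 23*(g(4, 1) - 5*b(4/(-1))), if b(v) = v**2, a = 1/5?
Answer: -9223/5 ≈ -1844.6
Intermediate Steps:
a = 1/5 (a = 1*(1/5) = 1/5 ≈ 0.20000)
g(Y, W) = -1/5 (g(Y, W) = -1*1/5 = -1/5)
23*(g(4, 1) - 5*b(4/(-1))) = 23*(-1/5 - 5*(4/(-1))**2) = 23*(-1/5 - 5*(4*(-1))**2) = 23*(-1/5 - 5*(-4)**2) = 23*(-1/5 - 5*16) = 23*(-1/5 - 80) = 23*(-401/5) = -9223/5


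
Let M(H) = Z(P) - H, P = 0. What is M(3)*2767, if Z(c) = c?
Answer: -8301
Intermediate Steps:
M(H) = -H (M(H) = 0 - H = -H)
M(3)*2767 = -1*3*2767 = -3*2767 = -8301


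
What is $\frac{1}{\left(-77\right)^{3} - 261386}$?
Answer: $- \frac{1}{717919} \approx -1.3929 \cdot 10^{-6}$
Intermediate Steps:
$\frac{1}{\left(-77\right)^{3} - 261386} = \frac{1}{-456533 - 261386} = \frac{1}{-717919} = - \frac{1}{717919}$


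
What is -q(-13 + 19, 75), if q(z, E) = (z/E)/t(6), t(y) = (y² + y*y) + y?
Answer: -1/975 ≈ -0.0010256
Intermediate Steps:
t(y) = y + 2*y² (t(y) = (y² + y²) + y = 2*y² + y = y + 2*y²)
q(z, E) = z/(78*E) (q(z, E) = (z/E)/((6*(1 + 2*6))) = (z/E)/((6*(1 + 12))) = (z/E)/((6*13)) = (z/E)/78 = (z/E)*(1/78) = z/(78*E))
-q(-13 + 19, 75) = -(-13 + 19)/(78*75) = -6/(78*75) = -1*1/975 = -1/975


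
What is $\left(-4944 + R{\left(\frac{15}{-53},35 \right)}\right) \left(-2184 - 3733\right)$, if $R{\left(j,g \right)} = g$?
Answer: $29046553$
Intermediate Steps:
$\left(-4944 + R{\left(\frac{15}{-53},35 \right)}\right) \left(-2184 - 3733\right) = \left(-4944 + 35\right) \left(-2184 - 3733\right) = \left(-4909\right) \left(-5917\right) = 29046553$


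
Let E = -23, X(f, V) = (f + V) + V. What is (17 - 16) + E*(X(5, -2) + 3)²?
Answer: -367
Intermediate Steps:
X(f, V) = f + 2*V (X(f, V) = (V + f) + V = f + 2*V)
(17 - 16) + E*(X(5, -2) + 3)² = (17 - 16) - 23*((5 + 2*(-2)) + 3)² = 1 - 23*((5 - 4) + 3)² = 1 - 23*(1 + 3)² = 1 - 23*4² = 1 - 23*16 = 1 - 368 = -367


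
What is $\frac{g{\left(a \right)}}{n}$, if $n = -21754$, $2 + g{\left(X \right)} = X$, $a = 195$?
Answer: $- \frac{193}{21754} \approx -0.0088719$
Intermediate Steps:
$g{\left(X \right)} = -2 + X$
$\frac{g{\left(a \right)}}{n} = \frac{-2 + 195}{-21754} = 193 \left(- \frac{1}{21754}\right) = - \frac{193}{21754}$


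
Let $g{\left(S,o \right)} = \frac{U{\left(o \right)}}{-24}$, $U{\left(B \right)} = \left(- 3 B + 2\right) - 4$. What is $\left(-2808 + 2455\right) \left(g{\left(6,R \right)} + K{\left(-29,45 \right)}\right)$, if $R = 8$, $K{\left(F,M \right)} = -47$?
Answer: $\frac{194503}{12} \approx 16209.0$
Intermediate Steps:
$U{\left(B \right)} = -2 - 3 B$ ($U{\left(B \right)} = \left(2 - 3 B\right) - 4 = -2 - 3 B$)
$g{\left(S,o \right)} = \frac{1}{12} + \frac{o}{8}$ ($g{\left(S,o \right)} = \frac{-2 - 3 o}{-24} = \left(-2 - 3 o\right) \left(- \frac{1}{24}\right) = \frac{1}{12} + \frac{o}{8}$)
$\left(-2808 + 2455\right) \left(g{\left(6,R \right)} + K{\left(-29,45 \right)}\right) = \left(-2808 + 2455\right) \left(\left(\frac{1}{12} + \frac{1}{8} \cdot 8\right) - 47\right) = - 353 \left(\left(\frac{1}{12} + 1\right) - 47\right) = - 353 \left(\frac{13}{12} - 47\right) = \left(-353\right) \left(- \frac{551}{12}\right) = \frac{194503}{12}$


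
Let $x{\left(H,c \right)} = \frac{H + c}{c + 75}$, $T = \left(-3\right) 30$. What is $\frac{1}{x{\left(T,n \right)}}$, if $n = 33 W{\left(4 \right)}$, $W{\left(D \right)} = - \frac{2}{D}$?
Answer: $- \frac{39}{71} \approx -0.5493$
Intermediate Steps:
$T = -90$
$n = - \frac{33}{2}$ ($n = 33 \left(- \frac{2}{4}\right) = 33 \left(\left(-2\right) \frac{1}{4}\right) = 33 \left(- \frac{1}{2}\right) = - \frac{33}{2} \approx -16.5$)
$x{\left(H,c \right)} = \frac{H + c}{75 + c}$
$\frac{1}{x{\left(T,n \right)}} = \frac{1}{\frac{1}{75 - \frac{33}{2}} \left(-90 - \frac{33}{2}\right)} = \frac{1}{\frac{1}{\frac{117}{2}} \left(- \frac{213}{2}\right)} = \frac{1}{\frac{2}{117} \left(- \frac{213}{2}\right)} = \frac{1}{- \frac{71}{39}} = - \frac{39}{71}$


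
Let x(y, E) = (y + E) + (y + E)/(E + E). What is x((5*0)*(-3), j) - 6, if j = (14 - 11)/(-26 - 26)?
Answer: -289/52 ≈ -5.5577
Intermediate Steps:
j = -3/52 (j = 3/(-52) = 3*(-1/52) = -3/52 ≈ -0.057692)
x(y, E) = E + y + (E + y)/(2*E) (x(y, E) = (E + y) + (E + y)/((2*E)) = (E + y) + (E + y)*(1/(2*E)) = (E + y) + (E + y)/(2*E) = E + y + (E + y)/(2*E))
x((5*0)*(-3), j) - 6 = (½ - 3/52 + (5*0)*(-3) + ((5*0)*(-3))/(2*(-3/52))) - 6 = (½ - 3/52 + 0*(-3) + (½)*(0*(-3))*(-52/3)) - 6 = (½ - 3/52 + 0 + (½)*0*(-52/3)) - 6 = (½ - 3/52 + 0 + 0) - 6 = 23/52 - 6 = -289/52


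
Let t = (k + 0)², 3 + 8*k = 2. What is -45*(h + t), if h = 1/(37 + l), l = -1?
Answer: -125/64 ≈ -1.9531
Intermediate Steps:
k = -⅛ (k = -3/8 + (⅛)*2 = -3/8 + ¼ = -⅛ ≈ -0.12500)
t = 1/64 (t = (-⅛ + 0)² = (-⅛)² = 1/64 ≈ 0.015625)
h = 1/36 (h = 1/(37 - 1) = 1/36 ≈ 0.027778)
-45*(h + t) = -45*(1/36 + 1/64) = -45*25/576 = -125/64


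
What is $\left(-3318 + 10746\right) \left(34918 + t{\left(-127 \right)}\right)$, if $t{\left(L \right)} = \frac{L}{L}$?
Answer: $259378332$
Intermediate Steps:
$t{\left(L \right)} = 1$
$\left(-3318 + 10746\right) \left(34918 + t{\left(-127 \right)}\right) = \left(-3318 + 10746\right) \left(34918 + 1\right) = 7428 \cdot 34919 = 259378332$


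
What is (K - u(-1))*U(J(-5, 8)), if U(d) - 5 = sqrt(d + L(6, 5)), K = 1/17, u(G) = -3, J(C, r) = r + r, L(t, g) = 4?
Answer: 260/17 + 104*sqrt(5)/17 ≈ 28.974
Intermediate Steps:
J(C, r) = 2*r
K = 1/17 ≈ 0.058824
U(d) = 5 + sqrt(4 + d) (U(d) = 5 + sqrt(d + 4) = 5 + sqrt(4 + d))
(K - u(-1))*U(J(-5, 8)) = (1/17 - 1*(-3))*(5 + sqrt(4 + 2*8)) = (1/17 + 3)*(5 + sqrt(4 + 16)) = 52*(5 + sqrt(20))/17 = 52*(5 + 2*sqrt(5))/17 = 260/17 + 104*sqrt(5)/17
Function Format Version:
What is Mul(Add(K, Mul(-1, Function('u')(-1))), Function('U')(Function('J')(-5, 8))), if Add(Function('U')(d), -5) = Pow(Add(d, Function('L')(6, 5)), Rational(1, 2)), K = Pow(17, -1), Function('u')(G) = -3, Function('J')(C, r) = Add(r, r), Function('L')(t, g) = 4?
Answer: Add(Rational(260, 17), Mul(Rational(104, 17), Pow(5, Rational(1, 2)))) ≈ 28.974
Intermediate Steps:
Function('J')(C, r) = Mul(2, r)
K = Rational(1, 17) ≈ 0.058824
Function('U')(d) = Add(5, Pow(Add(4, d), Rational(1, 2))) (Function('U')(d) = Add(5, Pow(Add(d, 4), Rational(1, 2))) = Add(5, Pow(Add(4, d), Rational(1, 2))))
Mul(Add(K, Mul(-1, Function('u')(-1))), Function('U')(Function('J')(-5, 8))) = Mul(Add(Rational(1, 17), Mul(-1, -3)), Add(5, Pow(Add(4, Mul(2, 8)), Rational(1, 2)))) = Mul(Add(Rational(1, 17), 3), Add(5, Pow(Add(4, 16), Rational(1, 2)))) = Mul(Rational(52, 17), Add(5, Pow(20, Rational(1, 2)))) = Mul(Rational(52, 17), Add(5, Mul(2, Pow(5, Rational(1, 2))))) = Add(Rational(260, 17), Mul(Rational(104, 17), Pow(5, Rational(1, 2))))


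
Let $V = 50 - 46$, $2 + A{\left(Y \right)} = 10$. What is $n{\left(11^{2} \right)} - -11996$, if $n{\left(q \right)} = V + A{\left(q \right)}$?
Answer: $12008$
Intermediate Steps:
$A{\left(Y \right)} = 8$ ($A{\left(Y \right)} = -2 + 10 = 8$)
$V = 4$
$n{\left(q \right)} = 12$ ($n{\left(q \right)} = 4 + 8 = 12$)
$n{\left(11^{2} \right)} - -11996 = 12 - -11996 = 12 + 11996 = 12008$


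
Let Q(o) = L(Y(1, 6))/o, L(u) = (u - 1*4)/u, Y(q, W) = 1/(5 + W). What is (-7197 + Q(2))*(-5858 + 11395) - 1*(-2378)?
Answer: -79932913/2 ≈ -3.9966e+7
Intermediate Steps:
L(u) = (-4 + u)/u (L(u) = (u - 4)/u = (-4 + u)/u)
Q(o) = -43/o (Q(o) = ((-4 + 1/(5 + 6))/(1/(5 + 6)))/o = ((-4 + 1/11)/(1/11))/o = (11*(-43/11))/o = -43/o)
(-7197 + Q(2))*(-5858 + 11395) - 1*(-2378) = (-7197 - 43/2)*(-5858 + 11395) - 1*(-2378) = (-7197 - 43*½)*5537 + 2378 = (-7197 - 43/2)*5537 + 2378 = -14437/2*5537 + 2378 = -79937669/2 + 2378 = -79932913/2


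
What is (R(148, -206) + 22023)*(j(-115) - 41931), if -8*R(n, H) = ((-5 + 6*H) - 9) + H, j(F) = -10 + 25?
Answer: -930744780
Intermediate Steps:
j(F) = 15
R(n, H) = 7/4 - 7*H/8 (R(n, H) = -(((-5 + 6*H) - 9) + H)/8 = -((-14 + 6*H) + H)/8 = -(-14 + 7*H)/8 = 7/4 - 7*H/8)
(R(148, -206) + 22023)*(j(-115) - 41931) = ((7/4 - 7/8*(-206)) + 22023)*(15 - 41931) = ((7/4 + 721/4) + 22023)*(-41916) = (182 + 22023)*(-41916) = 22205*(-41916) = -930744780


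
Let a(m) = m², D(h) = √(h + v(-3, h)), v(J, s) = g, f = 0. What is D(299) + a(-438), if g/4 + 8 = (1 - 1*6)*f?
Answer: 191844 + √267 ≈ 1.9186e+5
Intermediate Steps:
g = -32 (g = -32 + 4*((1 - 1*6)*0) = -32 + 4*((1 - 6)*0) = -32 + 4*(-5*0) = -32 + 4*0 = -32 + 0 = -32)
v(J, s) = -32
D(h) = √(-32 + h) (D(h) = √(h - 32) = √(-32 + h))
D(299) + a(-438) = √(-32 + 299) + (-438)² = √267 + 191844 = 191844 + √267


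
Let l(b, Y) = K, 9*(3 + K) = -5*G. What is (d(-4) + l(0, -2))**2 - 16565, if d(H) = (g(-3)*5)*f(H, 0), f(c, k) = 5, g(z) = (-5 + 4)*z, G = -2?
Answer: -908801/81 ≈ -11220.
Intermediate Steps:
K = -17/9 (K = -3 + (-5*(-2))/9 = -3 + (1/9)*10 = -3 + 10/9 = -17/9 ≈ -1.8889)
g(z) = -z
l(b, Y) = -17/9
d(H) = 75 (d(H) = (-1*(-3)*5)*5 = (3*5)*5 = 15*5 = 75)
(d(-4) + l(0, -2))**2 - 16565 = (75 - 17/9)**2 - 16565 = (658/9)**2 - 16565 = 432964/81 - 16565 = -908801/81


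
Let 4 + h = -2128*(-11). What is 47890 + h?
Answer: 71294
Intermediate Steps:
h = 23404 (h = -4 - 2128*(-11) = -4 + 23408 = 23404)
47890 + h = 47890 + 23404 = 71294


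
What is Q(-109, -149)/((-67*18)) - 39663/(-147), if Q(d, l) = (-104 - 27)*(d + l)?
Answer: 2381404/9849 ≈ 241.79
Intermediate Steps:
Q(d, l) = -131*d - 131*l (Q(d, l) = -131*(d + l) = -131*d - 131*l)
Q(-109, -149)/((-67*18)) - 39663/(-147) = (-131*(-109) - 131*(-149))/((-67*18)) - 39663/(-147) = (14279 + 19519)/(-1206) - 39663*(-1/147) = 33798*(-1/1206) + 13221/49 = -5633/201 + 13221/49 = 2381404/9849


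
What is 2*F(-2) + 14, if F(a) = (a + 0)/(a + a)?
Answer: 15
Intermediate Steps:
F(a) = 1/2 (F(a) = a/((2*a)) = a*(1/(2*a)) = 1/2)
2*F(-2) + 14 = 2*(1/2) + 14 = 1 + 14 = 15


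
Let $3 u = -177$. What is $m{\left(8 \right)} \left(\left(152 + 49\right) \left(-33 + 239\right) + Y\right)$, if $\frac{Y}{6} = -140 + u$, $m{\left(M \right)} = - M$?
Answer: $-321696$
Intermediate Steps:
$u = -59$ ($u = \frac{1}{3} \left(-177\right) = -59$)
$Y = -1194$ ($Y = 6 \left(-140 - 59\right) = 6 \left(-199\right) = -1194$)
$m{\left(8 \right)} \left(\left(152 + 49\right) \left(-33 + 239\right) + Y\right) = \left(-1\right) 8 \left(\left(152 + 49\right) \left(-33 + 239\right) - 1194\right) = - 8 \left(201 \cdot 206 - 1194\right) = - 8 \left(41406 - 1194\right) = \left(-8\right) 40212 = -321696$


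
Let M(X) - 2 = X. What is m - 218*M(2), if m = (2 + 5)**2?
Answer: -823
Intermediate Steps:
M(X) = 2 + X
m = 49 (m = 7**2 = 49)
m - 218*M(2) = 49 - 218*(2 + 2) = 49 - 218*4 = 49 - 872 = -823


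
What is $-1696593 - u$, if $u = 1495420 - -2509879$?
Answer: $-5701892$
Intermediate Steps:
$u = 4005299$ ($u = 1495420 + 2509879 = 4005299$)
$-1696593 - u = -1696593 - 4005299 = -5701892$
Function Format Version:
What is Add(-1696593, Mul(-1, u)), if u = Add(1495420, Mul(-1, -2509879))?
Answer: -5701892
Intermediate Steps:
u = 4005299 (u = Add(1495420, 2509879) = 4005299)
Add(-1696593, Mul(-1, u)) = Add(-1696593, Mul(-1, 4005299)) = Add(-1696593, -4005299) = -5701892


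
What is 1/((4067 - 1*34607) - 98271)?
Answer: -1/128811 ≈ -7.7633e-6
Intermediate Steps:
1/((4067 - 1*34607) - 98271) = 1/((4067 - 34607) - 98271) = 1/(-30540 - 98271) = 1/(-128811) = -1/128811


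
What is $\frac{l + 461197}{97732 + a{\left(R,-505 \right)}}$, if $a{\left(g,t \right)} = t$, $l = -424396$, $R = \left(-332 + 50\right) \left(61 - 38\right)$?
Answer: $\frac{1363}{3601} \approx 0.37851$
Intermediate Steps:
$R = -6486$ ($R = \left(-282\right) 23 = -6486$)
$\frac{l + 461197}{97732 + a{\left(R,-505 \right)}} = \frac{-424396 + 461197}{97732 - 505} = \frac{36801}{97227} = 36801 \cdot \frac{1}{97227} = \frac{1363}{3601}$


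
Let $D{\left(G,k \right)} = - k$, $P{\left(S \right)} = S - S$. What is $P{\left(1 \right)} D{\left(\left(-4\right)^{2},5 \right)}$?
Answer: $0$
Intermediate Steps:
$P{\left(S \right)} = 0$
$P{\left(1 \right)} D{\left(\left(-4\right)^{2},5 \right)} = 0 \left(\left(-1\right) 5\right) = 0 \left(-5\right) = 0$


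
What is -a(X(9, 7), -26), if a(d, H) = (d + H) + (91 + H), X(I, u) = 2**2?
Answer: -43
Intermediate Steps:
X(I, u) = 4
a(d, H) = 91 + d + 2*H (a(d, H) = (H + d) + (91 + H) = 91 + d + 2*H)
-a(X(9, 7), -26) = -(91 + 4 + 2*(-26)) = -(91 + 4 - 52) = -1*43 = -43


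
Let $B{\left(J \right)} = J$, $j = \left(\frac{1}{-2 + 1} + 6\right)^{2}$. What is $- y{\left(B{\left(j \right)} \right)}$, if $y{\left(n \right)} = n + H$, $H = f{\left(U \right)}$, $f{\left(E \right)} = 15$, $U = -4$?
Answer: $-40$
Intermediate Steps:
$H = 15$
$j = 25$ ($j = \left(\frac{1}{-1} + 6\right)^{2} = \left(-1 + 6\right)^{2} = 5^{2} = 25$)
$y{\left(n \right)} = 15 + n$ ($y{\left(n \right)} = n + 15 = 15 + n$)
$- y{\left(B{\left(j \right)} \right)} = - (15 + 25) = \left(-1\right) 40 = -40$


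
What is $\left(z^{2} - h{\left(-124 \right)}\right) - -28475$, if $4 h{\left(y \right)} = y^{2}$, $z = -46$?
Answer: $26747$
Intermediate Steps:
$h{\left(y \right)} = \frac{y^{2}}{4}$
$\left(z^{2} - h{\left(-124 \right)}\right) - -28475 = \left(\left(-46\right)^{2} - \frac{\left(-124\right)^{2}}{4}\right) - -28475 = \left(2116 - \frac{1}{4} \cdot 15376\right) + 28475 = \left(2116 - 3844\right) + 28475 = -1728 + 28475 = 26747$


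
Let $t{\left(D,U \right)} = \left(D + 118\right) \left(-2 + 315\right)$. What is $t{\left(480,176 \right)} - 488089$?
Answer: $-300915$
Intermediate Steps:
$t{\left(D,U \right)} = 36934 + 313 D$ ($t{\left(D,U \right)} = \left(118 + D\right) 313 = 36934 + 313 D$)
$t{\left(480,176 \right)} - 488089 = \left(36934 + 313 \cdot 480\right) - 488089 = \left(36934 + 150240\right) - 488089 = 187174 - 488089 = -300915$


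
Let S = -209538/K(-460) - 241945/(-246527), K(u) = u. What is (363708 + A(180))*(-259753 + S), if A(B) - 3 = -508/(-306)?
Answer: -818161110785676577129/8675285130 ≈ -9.4309e+10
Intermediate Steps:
A(B) = 713/153 (A(B) = 3 - 508/(-306) = 3 - 508*(-1/306) = 3 + 254/153 = 713/153)
S = 25884034613/56701210 (S = -209538/(-460) - 241945/(-246527) = -209538*(-1/460) - 241945*(-1/246527) = 104769/230 + 241945/246527 = 25884034613/56701210 ≈ 456.50)
(363708 + A(180))*(-259753 + S) = (363708 + 713/153)*(-259753 + 25884034613/56701210) = (55648037/153)*(-14702425366517/56701210) = -818161110785676577129/8675285130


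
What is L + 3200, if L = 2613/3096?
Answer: 3303271/1032 ≈ 3200.8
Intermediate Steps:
L = 871/1032 (L = 2613*(1/3096) = 871/1032 ≈ 0.84399)
L + 3200 = 871/1032 + 3200 = 3303271/1032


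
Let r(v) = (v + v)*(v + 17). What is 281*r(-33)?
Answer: 296736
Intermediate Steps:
r(v) = 2*v*(17 + v) (r(v) = (2*v)*(17 + v) = 2*v*(17 + v))
281*r(-33) = 281*(2*(-33)*(17 - 33)) = 281*(2*(-33)*(-16)) = 281*1056 = 296736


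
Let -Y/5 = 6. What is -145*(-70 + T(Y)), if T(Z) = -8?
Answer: 11310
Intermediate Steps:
Y = -30 (Y = -5*6 = -30)
-145*(-70 + T(Y)) = -145*(-70 - 8) = -145*(-78) = 11310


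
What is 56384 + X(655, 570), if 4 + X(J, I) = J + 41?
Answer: 57076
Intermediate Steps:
X(J, I) = 37 + J (X(J, I) = -4 + (J + 41) = -4 + (41 + J) = 37 + J)
56384 + X(655, 570) = 56384 + (37 + 655) = 56384 + 692 = 57076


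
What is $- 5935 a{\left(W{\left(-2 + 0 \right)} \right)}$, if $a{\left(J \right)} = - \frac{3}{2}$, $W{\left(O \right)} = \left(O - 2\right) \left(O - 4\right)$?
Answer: $\frac{17805}{2} \approx 8902.5$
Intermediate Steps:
$W{\left(O \right)} = \left(-4 + O\right) \left(-2 + O\right)$ ($W{\left(O \right)} = \left(-2 + O\right) \left(-4 + O\right) = \left(-4 + O\right) \left(-2 + O\right)$)
$a{\left(J \right)} = - \frac{3}{2}$ ($a{\left(J \right)} = \left(-3\right) \frac{1}{2} = - \frac{3}{2}$)
$- 5935 a{\left(W{\left(-2 + 0 \right)} \right)} = \left(-5935\right) \left(- \frac{3}{2}\right) = \frac{17805}{2}$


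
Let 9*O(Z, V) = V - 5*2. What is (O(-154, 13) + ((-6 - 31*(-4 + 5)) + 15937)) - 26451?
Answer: -31652/3 ≈ -10551.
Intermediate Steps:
O(Z, V) = -10/9 + V/9 (O(Z, V) = (V - 5*2)/9 = (V - 10)/9 = (-10 + V)/9 = -10/9 + V/9)
(O(-154, 13) + ((-6 - 31*(-4 + 5)) + 15937)) - 26451 = ((-10/9 + (⅑)*13) + ((-6 - 31*(-4 + 5)) + 15937)) - 26451 = ((-10/9 + 13/9) + ((-6 - 31) + 15937)) - 26451 = (⅓ + ((-6 - 31*1) + 15937)) - 26451 = (⅓ + ((-6 - 31) + 15937)) - 26451 = (⅓ + (-37 + 15937)) - 26451 = (⅓ + 15900) - 26451 = 47701/3 - 26451 = -31652/3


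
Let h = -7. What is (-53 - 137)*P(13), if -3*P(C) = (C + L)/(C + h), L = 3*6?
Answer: 2945/9 ≈ 327.22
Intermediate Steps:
L = 18
P(C) = -(18 + C)/(3*(-7 + C)) (P(C) = -(C + 18)/(3*(C - 7)) = -(18 + C)/(3*(-7 + C)))
(-53 - 137)*P(13) = (-53 - 137)*((-18 - 1*13)/(3*(-7 + 13))) = -190*(-18 - 13)/(3*6) = -190*(-31)/(3*6) = -190*(-31/18) = 2945/9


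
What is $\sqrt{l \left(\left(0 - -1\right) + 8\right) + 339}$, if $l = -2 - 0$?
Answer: $\sqrt{321} \approx 17.916$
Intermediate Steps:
$l = -2$ ($l = -2 + 0 = -2$)
$\sqrt{l \left(\left(0 - -1\right) + 8\right) + 339} = \sqrt{- 2 \left(\left(0 - -1\right) + 8\right) + 339} = \sqrt{- 2 \left(\left(0 + 1\right) + 8\right) + 339} = \sqrt{- 2 \left(1 + 8\right) + 339} = \sqrt{\left(-2\right) 9 + 339} = \sqrt{-18 + 339} = \sqrt{321}$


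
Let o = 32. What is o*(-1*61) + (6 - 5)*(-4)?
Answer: -1956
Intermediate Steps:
o*(-1*61) + (6 - 5)*(-4) = 32*(-1*61) + (6 - 5)*(-4) = 32*(-61) + 1*(-4) = -1952 - 4 = -1956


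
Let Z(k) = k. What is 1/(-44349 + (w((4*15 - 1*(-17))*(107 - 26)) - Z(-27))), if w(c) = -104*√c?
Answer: -7387/316163382 + 26*√77/52693897 ≈ -1.9035e-5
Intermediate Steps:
1/(-44349 + (w((4*15 - 1*(-17))*(107 - 26)) - Z(-27))) = 1/(-44349 + (-104*√(107 - 26)*√(4*15 - 1*(-17)) - 1*(-27))) = 1/(-44349 + (-104*9*√(60 + 17) + 27)) = 1/(-44349 + (-104*9*√77 + 27)) = 1/(-44349 + (-936*√77 + 27)) = 1/(-44349 + (27 - 936*√77)) = 1/(-44322 - 936*√77)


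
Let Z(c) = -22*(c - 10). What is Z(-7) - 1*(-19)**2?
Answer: 13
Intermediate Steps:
Z(c) = 220 - 22*c (Z(c) = -22*(-10 + c) = 220 - 22*c)
Z(-7) - 1*(-19)**2 = (220 - 22*(-7)) - 1*(-19)**2 = (220 + 154) - 1*361 = 374 - 361 = 13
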